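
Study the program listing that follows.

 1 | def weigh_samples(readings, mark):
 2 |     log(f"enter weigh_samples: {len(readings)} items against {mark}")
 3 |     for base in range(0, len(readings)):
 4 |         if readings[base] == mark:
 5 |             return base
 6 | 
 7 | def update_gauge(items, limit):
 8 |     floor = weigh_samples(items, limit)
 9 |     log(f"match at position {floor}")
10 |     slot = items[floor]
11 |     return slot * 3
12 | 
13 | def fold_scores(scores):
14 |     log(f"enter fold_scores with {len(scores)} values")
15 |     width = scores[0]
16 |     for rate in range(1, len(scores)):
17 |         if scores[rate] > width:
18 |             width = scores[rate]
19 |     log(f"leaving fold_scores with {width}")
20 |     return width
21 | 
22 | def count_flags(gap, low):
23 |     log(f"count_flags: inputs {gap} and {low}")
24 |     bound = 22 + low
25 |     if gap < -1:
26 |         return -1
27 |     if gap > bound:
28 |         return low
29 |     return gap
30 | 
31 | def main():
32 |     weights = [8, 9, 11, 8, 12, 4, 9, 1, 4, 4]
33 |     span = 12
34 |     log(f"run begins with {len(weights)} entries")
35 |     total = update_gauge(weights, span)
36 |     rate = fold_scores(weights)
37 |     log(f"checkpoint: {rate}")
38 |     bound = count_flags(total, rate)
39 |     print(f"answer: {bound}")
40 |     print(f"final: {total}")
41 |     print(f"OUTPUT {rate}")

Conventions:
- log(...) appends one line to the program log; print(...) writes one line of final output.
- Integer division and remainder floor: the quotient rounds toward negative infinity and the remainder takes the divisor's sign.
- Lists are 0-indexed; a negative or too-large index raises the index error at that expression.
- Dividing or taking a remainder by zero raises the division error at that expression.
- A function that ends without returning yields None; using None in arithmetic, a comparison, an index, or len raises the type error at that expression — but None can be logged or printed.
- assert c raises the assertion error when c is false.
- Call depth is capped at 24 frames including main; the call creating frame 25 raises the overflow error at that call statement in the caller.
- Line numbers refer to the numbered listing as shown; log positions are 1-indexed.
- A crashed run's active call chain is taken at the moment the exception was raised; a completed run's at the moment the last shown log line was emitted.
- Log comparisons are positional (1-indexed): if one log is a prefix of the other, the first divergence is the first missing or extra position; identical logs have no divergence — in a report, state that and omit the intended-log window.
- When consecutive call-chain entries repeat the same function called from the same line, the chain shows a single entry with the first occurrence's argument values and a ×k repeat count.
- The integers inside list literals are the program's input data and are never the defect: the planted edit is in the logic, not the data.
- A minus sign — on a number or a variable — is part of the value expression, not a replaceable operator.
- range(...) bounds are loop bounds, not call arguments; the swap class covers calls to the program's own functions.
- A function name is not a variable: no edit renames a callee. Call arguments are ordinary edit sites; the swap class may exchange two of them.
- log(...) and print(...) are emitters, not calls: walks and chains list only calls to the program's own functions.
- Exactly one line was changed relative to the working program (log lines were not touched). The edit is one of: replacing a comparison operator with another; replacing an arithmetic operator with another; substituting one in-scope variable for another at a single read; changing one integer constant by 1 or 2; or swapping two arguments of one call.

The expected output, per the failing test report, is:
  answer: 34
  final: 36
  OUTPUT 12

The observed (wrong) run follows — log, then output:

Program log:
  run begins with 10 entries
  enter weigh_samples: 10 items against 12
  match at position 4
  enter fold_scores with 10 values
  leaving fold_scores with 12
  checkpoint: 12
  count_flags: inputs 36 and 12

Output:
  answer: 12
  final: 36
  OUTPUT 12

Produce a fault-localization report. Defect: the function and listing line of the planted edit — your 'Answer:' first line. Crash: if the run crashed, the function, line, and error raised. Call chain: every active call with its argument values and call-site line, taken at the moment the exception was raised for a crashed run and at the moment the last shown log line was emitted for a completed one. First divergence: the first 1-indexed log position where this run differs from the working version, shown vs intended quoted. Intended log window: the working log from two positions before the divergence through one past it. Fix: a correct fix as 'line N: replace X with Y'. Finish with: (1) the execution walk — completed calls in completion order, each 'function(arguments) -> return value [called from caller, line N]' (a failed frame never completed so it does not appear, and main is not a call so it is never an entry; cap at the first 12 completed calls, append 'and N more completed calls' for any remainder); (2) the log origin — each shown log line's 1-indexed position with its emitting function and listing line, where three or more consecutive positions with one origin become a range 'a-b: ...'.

Answer: the defect is in count_flags at line 28.
The tell: The logs agree in full; only the final output differs.
Call chain: main -> count_flags(36, 12) (called at line 38).
First divergence: none; the two logs match at every position.
Execution walk:
  weigh_samples([8, 9, 11, 8, 12, 4, 9, 1, 4, 4], 12) -> 4  [called from update_gauge, line 8]
  update_gauge([8, 9, 11, 8, 12, 4, 9, 1, 4, 4], 12) -> 36  [called from main, line 35]
  fold_scores([8, 9, 11, 8, 12, 4, 9, 1, 4, 4]) -> 12  [called from main, line 36]
  count_flags(36, 12) -> 12  [called from main, line 38]
Log origin:
  1: from main, line 34
  2: from weigh_samples, line 2
  3: from update_gauge, line 9
  4: from fold_scores, line 14
  5: from fold_scores, line 19
  6: from main, line 37
  7: from count_flags, line 23
A correct fix: line 28: replace `low` with `bound`.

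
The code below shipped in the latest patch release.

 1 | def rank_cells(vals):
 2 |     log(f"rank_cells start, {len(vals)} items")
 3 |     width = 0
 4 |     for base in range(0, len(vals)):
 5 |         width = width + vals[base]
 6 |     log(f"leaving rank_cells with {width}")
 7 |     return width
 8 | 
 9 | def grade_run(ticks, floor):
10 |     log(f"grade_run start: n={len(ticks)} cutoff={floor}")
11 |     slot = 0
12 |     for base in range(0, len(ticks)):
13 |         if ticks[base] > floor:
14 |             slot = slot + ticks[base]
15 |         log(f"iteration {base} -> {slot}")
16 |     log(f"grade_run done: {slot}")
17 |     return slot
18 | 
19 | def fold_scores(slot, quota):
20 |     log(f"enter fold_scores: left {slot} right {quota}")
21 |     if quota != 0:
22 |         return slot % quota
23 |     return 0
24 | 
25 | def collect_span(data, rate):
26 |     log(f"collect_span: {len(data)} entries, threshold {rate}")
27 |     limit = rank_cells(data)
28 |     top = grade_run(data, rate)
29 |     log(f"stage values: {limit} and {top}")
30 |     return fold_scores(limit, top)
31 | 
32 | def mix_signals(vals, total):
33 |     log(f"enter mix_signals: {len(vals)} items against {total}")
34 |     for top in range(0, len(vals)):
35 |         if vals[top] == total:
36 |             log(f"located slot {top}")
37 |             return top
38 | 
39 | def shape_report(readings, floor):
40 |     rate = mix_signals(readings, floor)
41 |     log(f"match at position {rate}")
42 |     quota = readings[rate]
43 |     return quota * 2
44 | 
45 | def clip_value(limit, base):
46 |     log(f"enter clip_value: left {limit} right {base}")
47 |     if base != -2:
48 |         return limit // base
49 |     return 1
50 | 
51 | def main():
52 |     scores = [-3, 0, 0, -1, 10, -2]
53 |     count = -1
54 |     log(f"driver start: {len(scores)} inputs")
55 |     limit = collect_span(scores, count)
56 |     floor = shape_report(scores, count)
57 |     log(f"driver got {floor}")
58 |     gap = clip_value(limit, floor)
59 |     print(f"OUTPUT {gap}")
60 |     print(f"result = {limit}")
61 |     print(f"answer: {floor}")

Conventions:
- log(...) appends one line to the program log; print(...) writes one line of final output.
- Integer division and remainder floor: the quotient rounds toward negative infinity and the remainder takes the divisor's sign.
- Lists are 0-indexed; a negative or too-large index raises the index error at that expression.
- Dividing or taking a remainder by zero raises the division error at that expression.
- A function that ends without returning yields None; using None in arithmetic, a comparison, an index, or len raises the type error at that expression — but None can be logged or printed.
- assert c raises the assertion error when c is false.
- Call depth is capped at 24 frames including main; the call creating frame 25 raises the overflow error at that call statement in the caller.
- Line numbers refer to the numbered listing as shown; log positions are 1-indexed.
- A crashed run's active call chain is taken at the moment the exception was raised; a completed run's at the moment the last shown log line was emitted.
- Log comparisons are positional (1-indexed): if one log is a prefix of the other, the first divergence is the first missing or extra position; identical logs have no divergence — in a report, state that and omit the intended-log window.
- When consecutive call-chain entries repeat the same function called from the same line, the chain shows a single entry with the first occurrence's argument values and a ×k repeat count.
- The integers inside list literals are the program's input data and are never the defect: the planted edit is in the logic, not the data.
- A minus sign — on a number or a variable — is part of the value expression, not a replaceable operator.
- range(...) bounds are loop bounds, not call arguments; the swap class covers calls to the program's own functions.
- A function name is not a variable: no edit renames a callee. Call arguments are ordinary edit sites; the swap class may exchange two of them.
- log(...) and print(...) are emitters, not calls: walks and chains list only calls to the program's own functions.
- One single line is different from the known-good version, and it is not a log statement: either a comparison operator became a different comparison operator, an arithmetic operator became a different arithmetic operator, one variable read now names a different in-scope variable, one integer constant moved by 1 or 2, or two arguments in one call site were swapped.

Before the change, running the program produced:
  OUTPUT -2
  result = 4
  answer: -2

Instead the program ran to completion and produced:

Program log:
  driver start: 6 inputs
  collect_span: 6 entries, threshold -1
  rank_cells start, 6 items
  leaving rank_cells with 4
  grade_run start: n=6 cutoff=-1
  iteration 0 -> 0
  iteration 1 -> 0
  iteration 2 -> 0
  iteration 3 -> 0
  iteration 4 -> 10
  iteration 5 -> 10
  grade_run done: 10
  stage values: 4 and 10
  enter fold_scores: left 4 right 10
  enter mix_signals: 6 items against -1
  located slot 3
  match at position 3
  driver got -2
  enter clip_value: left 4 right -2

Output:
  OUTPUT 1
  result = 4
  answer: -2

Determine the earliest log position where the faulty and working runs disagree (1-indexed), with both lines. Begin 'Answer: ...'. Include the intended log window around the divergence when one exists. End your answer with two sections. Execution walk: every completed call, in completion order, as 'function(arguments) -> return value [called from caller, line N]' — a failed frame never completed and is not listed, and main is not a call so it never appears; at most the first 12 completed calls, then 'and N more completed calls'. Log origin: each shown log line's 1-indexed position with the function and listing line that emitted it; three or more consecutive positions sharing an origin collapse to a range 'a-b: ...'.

Answer: none — the logs agree in full.
Execution walk:
  rank_cells([-3, 0, 0, -1, 10, -2]) -> 4  [called from collect_span, line 27]
  grade_run([-3, 0, 0, -1, 10, -2], -1) -> 10  [called from collect_span, line 28]
  fold_scores(4, 10) -> 4  [called from collect_span, line 30]
  collect_span([-3, 0, 0, -1, 10, -2], -1) -> 4  [called from main, line 55]
  mix_signals([-3, 0, 0, -1, 10, -2], -1) -> 3  [called from shape_report, line 40]
  shape_report([-3, 0, 0, -1, 10, -2], -1) -> -2  [called from main, line 56]
  clip_value(4, -2) -> 1  [called from main, line 58]
Log origin:
  1: emitted by main (line 54)
  2: emitted by collect_span (line 26)
  3: emitted by rank_cells (line 2)
  4: emitted by rank_cells (line 6)
  5: emitted by grade_run (line 10)
  6-11: emitted by grade_run (line 15)
  12: emitted by grade_run (line 16)
  13: emitted by collect_span (line 29)
  14: emitted by fold_scores (line 20)
  15: emitted by mix_signals (line 33)
  16: emitted by mix_signals (line 36)
  17: emitted by shape_report (line 41)
  18: emitted by main (line 57)
  19: emitted by clip_value (line 46)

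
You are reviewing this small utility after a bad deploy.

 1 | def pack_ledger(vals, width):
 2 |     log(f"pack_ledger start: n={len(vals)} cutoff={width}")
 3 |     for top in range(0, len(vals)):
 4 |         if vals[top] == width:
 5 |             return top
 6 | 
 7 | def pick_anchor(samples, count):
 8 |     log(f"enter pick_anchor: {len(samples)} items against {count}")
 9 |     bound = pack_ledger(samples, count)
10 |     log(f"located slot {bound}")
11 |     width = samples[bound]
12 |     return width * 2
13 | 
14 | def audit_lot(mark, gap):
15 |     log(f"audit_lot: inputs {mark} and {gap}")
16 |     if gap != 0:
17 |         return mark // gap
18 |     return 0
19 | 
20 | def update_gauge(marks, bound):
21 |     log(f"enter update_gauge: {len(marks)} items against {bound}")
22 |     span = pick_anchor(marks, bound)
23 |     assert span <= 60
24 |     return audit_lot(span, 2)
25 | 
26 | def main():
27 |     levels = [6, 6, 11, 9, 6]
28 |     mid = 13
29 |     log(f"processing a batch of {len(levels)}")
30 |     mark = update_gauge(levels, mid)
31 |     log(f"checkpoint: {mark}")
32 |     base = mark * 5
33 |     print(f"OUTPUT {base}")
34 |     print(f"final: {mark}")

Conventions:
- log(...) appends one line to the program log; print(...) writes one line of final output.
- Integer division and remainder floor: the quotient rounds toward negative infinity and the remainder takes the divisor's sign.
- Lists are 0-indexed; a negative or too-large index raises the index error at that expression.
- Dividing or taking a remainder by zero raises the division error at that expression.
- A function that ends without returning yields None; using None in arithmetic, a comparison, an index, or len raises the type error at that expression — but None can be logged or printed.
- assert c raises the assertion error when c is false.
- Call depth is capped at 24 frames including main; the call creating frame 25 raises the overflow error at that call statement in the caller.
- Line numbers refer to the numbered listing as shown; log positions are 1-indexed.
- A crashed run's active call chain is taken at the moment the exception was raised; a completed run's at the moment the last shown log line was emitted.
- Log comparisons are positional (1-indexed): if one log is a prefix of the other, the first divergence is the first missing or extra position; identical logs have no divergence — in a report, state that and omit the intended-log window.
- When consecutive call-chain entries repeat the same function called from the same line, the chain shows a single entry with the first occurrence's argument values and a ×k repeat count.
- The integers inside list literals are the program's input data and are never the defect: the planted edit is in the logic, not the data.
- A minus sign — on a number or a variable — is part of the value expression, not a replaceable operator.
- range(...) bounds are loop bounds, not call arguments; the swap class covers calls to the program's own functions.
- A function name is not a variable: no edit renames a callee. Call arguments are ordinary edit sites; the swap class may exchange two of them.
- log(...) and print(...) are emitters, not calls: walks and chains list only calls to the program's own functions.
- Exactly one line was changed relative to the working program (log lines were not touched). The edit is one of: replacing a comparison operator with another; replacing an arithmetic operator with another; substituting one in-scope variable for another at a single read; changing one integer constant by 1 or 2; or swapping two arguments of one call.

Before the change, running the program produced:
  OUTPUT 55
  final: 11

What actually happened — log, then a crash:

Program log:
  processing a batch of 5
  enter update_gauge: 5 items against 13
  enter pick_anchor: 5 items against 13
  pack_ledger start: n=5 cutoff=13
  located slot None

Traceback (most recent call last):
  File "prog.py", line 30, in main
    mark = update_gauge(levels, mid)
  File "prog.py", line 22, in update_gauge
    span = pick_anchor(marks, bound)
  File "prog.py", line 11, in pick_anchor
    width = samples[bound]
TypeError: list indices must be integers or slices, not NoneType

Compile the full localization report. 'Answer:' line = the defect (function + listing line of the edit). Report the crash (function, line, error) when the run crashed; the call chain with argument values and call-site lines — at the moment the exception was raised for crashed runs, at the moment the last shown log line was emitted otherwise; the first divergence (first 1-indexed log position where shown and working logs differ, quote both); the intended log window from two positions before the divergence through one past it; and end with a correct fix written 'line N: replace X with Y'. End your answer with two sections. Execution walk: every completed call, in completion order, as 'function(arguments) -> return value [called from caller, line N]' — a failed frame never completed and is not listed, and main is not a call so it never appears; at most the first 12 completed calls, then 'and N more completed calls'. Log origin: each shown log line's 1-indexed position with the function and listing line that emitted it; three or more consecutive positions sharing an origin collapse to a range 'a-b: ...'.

Answer: the defect is in main at line 28.
Key fact: The log first diverges at position 2: the faulty run prints 'enter update_gauge: 5 items against 13' where the working version prints 'enter update_gauge: 5 items against 11'.
Crash: pick_anchor, line 11, TypeError.
Call chain: main -> update_gauge([6, 6, 11, 9, 6], 13) (called at line 30) -> pick_anchor([6, 6, 11, 9, 6], 13) (called at line 22).
First divergence: position 2 — shown 'enter update_gauge: 5 items against 13', intended 'enter update_gauge: 5 items against 11'.
Intended log window:
  1: processing a batch of 5
  2: enter update_gauge: 5 items against 11
  3: enter pick_anchor: 5 items against 11
Execution walk:
  pack_ledger([6, 6, 11, 9, 6], 13) -> None  [called from pick_anchor, line 9]
Log origin:
  1 — main, line 29
  2 — update_gauge, line 21
  3 — pick_anchor, line 8
  4 — pack_ledger, line 2
  5 — pick_anchor, line 10
A correct fix: line 28: replace `13` with `11`.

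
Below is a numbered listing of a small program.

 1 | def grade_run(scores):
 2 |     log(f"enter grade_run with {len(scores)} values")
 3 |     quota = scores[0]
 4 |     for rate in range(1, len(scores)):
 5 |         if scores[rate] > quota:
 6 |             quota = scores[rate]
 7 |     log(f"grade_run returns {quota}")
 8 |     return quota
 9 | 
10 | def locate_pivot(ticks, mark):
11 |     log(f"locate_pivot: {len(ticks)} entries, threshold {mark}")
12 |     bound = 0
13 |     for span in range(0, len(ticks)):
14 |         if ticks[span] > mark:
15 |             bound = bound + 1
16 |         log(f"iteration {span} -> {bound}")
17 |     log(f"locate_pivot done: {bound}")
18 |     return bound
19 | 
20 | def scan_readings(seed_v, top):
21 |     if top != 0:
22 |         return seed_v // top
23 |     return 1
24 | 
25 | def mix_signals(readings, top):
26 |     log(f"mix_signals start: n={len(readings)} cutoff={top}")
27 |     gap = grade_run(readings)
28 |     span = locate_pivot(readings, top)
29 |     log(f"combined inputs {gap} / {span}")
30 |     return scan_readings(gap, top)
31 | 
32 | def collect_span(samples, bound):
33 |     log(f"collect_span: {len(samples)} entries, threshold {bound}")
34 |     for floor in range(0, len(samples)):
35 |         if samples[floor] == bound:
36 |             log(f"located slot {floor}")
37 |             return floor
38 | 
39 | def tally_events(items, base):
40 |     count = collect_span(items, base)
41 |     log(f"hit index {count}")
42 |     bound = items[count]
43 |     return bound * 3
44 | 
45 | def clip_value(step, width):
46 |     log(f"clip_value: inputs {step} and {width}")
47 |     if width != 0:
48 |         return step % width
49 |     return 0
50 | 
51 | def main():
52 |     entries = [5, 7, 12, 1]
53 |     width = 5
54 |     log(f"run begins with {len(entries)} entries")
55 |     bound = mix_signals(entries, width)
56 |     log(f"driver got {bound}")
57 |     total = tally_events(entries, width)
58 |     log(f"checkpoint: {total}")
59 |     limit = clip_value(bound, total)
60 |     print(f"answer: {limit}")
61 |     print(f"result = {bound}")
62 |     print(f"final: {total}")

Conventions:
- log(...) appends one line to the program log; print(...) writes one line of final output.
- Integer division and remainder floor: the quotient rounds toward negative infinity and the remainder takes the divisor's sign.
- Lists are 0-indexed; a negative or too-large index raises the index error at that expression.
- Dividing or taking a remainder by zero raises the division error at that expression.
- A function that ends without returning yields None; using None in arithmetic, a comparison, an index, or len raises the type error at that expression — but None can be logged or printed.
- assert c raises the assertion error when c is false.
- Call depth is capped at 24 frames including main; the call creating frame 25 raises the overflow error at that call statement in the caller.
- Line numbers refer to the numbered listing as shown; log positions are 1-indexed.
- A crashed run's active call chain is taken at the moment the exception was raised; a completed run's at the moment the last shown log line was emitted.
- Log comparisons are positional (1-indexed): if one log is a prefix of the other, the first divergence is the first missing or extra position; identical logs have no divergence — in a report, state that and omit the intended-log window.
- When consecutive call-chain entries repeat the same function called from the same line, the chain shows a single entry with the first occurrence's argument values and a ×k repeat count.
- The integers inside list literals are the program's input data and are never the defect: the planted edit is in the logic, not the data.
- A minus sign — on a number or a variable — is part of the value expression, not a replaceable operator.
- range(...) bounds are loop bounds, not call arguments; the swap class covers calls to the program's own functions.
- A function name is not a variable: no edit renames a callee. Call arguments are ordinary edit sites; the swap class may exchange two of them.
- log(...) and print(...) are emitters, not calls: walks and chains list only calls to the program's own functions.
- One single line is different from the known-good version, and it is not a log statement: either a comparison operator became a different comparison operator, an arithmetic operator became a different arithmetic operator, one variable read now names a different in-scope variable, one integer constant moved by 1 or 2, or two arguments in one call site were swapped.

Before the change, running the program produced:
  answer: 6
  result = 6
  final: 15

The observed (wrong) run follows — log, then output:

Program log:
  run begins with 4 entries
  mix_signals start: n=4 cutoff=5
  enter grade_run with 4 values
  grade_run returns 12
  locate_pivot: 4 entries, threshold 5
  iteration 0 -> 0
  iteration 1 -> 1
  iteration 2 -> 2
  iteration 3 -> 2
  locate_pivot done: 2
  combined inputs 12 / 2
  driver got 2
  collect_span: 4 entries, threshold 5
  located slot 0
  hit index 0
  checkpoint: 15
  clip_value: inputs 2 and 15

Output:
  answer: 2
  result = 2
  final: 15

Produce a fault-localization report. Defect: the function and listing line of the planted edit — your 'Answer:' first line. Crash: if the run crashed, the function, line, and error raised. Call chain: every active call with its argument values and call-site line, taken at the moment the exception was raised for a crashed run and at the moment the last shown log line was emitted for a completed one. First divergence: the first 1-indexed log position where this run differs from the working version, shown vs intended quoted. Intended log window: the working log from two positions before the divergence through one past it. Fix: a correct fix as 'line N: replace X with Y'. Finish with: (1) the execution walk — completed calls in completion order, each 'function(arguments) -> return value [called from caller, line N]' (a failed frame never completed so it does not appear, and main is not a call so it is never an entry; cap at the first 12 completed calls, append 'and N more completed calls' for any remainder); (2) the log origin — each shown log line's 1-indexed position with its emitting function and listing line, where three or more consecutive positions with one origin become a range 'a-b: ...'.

Answer: the defect is in mix_signals at line 30.
The tell: The earliest visible damage is log position 12 — 'driver got 2' rather than the intended 'driver got 6'.
Call chain: main -> clip_value(2, 15) (called at line 59).
First divergence: position 12; shown 'driver got 2' vs intended 'driver got 6'.
Intended log window:
  10: locate_pivot done: 2
  11: combined inputs 12 / 2
  12: driver got 6
  13: collect_span: 4 entries, threshold 5
Execution walk:
  grade_run([5, 7, 12, 1]) -> 12  [called from mix_signals, line 27]
  locate_pivot([5, 7, 12, 1], 5) -> 2  [called from mix_signals, line 28]
  scan_readings(12, 5) -> 2  [called from mix_signals, line 30]
  mix_signals([5, 7, 12, 1], 5) -> 2  [called from main, line 55]
  collect_span([5, 7, 12, 1], 5) -> 0  [called from tally_events, line 40]
  tally_events([5, 7, 12, 1], 5) -> 15  [called from main, line 57]
  clip_value(2, 15) -> 2  [called from main, line 59]
Origin of each log line:
  1: logged in main at line 54
  2: logged in mix_signals at line 26
  3: logged in grade_run at line 2
  4: logged in grade_run at line 7
  5: logged in locate_pivot at line 11
  6-9: logged in locate_pivot at line 16
  10: logged in locate_pivot at line 17
  11: logged in mix_signals at line 29
  12: logged in main at line 56
  13: logged in collect_span at line 33
  14: logged in collect_span at line 36
  15: logged in tally_events at line 41
  16: logged in main at line 58
  17: logged in clip_value at line 46
A correct fix: line 30: replace `top` with `span`.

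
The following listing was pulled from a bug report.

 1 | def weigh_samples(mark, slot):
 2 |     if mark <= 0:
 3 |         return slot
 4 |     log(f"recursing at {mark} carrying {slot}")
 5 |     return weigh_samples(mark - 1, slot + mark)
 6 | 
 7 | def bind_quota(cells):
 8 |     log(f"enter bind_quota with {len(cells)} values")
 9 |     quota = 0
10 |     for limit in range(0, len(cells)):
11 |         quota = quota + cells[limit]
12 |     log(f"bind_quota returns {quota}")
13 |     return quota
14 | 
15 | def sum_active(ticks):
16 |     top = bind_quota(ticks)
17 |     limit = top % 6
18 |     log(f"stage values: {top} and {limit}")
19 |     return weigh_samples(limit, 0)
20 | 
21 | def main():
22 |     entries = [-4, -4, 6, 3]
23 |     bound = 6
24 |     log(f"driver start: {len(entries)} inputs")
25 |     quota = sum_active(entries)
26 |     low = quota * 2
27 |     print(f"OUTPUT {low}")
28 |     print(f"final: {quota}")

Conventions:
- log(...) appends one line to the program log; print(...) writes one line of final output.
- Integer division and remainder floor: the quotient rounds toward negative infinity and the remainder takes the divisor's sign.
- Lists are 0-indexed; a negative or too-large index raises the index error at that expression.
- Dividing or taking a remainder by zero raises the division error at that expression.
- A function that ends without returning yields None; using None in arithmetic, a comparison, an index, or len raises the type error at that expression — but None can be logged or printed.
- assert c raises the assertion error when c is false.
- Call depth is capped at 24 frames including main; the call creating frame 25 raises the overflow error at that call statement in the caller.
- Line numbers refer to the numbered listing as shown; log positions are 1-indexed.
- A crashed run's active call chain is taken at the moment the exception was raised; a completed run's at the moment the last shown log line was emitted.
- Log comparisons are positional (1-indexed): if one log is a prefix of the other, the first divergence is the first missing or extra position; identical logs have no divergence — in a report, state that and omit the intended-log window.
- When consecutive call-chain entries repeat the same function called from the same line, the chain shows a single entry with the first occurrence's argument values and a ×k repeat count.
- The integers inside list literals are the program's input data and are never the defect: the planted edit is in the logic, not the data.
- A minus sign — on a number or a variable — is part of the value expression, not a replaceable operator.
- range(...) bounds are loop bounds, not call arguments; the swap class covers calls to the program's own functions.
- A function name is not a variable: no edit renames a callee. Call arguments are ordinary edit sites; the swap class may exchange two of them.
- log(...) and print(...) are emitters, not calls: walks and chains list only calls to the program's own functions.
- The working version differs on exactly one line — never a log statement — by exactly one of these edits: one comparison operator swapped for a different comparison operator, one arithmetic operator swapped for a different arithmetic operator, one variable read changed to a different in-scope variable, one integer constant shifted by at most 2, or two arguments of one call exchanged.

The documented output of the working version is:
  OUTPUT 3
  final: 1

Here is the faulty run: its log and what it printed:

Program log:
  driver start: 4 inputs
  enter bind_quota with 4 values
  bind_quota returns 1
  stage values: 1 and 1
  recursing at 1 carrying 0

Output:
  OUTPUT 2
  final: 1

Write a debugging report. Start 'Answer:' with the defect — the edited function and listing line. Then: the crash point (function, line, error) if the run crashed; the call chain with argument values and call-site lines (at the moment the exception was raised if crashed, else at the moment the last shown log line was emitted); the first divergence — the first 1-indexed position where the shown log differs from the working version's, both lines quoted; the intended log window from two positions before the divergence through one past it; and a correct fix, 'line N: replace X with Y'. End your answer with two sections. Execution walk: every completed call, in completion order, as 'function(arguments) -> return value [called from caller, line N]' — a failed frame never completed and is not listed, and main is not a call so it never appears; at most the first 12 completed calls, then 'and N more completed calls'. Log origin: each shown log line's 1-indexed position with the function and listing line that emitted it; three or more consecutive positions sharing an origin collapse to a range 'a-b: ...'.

Answer: the defect is in main at line 26.
Core observation: Nothing in the log betrays the bug — only the output does.
Call chain: main -> sum_active([-4, -4, 6, 3]) (called at line 25) -> weigh_samples(1, 0) (called at line 19).
First divergence: none; the two logs match at every position.
Execution walk:
  bind_quota([-4, -4, 6, 3]) -> 1  [called from sum_active, line 16]
  weigh_samples(0, 1) -> 1  [called from weigh_samples, line 5]
  weigh_samples(1, 0) -> 1  [called from sum_active, line 19]
  sum_active([-4, -4, 6, 3]) -> 1  [called from main, line 25]
Log origin:
  1: from main, line 24
  2: from bind_quota, line 8
  3: from bind_quota, line 12
  4: from sum_active, line 18
  5: from weigh_samples, line 4
A correct fix: line 26: replace `2` with `3`.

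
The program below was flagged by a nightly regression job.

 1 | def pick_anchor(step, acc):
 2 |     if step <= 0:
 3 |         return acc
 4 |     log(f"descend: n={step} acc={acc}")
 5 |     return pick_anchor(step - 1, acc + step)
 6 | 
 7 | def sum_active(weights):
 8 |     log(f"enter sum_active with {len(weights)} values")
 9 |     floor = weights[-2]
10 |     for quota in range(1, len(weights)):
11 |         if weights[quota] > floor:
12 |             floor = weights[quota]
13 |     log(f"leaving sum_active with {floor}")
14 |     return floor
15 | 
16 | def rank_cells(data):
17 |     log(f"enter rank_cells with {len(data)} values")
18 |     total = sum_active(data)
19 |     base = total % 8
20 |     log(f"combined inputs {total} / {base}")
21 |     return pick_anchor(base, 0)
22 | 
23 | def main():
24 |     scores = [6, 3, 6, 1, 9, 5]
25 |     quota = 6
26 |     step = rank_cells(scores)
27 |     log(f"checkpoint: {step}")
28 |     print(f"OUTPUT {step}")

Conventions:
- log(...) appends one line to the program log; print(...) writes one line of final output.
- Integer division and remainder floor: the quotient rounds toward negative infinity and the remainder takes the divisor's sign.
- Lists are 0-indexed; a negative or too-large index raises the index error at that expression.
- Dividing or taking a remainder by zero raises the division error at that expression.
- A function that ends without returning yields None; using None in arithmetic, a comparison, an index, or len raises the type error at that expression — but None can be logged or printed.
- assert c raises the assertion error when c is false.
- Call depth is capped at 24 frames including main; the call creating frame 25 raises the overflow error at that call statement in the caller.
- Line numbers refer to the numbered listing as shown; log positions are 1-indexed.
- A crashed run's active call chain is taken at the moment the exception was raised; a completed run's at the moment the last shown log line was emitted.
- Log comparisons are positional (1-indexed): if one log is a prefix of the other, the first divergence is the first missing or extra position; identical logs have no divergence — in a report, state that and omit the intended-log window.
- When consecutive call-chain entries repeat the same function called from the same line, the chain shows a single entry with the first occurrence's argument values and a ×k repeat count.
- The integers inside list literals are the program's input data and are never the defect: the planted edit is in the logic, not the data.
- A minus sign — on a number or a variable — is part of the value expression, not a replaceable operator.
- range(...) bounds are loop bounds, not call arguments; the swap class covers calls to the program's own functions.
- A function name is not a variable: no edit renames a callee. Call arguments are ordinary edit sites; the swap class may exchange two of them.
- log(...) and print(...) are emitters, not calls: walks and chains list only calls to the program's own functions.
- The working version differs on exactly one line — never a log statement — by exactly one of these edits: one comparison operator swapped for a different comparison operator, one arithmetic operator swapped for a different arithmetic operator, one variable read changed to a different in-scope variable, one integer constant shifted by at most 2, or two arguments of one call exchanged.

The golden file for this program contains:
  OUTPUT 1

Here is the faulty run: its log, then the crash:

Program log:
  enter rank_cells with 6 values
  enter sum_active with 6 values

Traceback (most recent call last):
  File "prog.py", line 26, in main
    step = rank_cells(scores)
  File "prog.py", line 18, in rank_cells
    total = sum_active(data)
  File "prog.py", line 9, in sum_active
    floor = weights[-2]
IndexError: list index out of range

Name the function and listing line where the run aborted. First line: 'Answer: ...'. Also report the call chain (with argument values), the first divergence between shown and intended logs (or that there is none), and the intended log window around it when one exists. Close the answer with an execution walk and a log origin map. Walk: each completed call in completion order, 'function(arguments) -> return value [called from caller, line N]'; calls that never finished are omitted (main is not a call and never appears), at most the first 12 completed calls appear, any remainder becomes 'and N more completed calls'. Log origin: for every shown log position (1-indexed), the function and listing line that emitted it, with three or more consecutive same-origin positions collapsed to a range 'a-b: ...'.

Answer: the error was raised in sum_active, line 9.
Core observation: The faulty run's log stops after 2 lines; the working version's next line would be 'leaving sum_active with 9'.
Call chain: main -> rank_cells([6, 3, 6, 1, 9, 5]) (called at line 26) -> sum_active([6, 3, 6, 1, 9, 5]) (called at line 18).
First divergence: position 3; the shown log stops at 2 lines while the working version next logs 'leaving sum_active with 9'.
Intended log window:
  1: enter rank_cells with 6 values
  2: enter sum_active with 6 values
  3: leaving sum_active with 9
  4: combined inputs 9 / 1
Execution walk:
  (no call completed)
Log line origins:
  1 — rank_cells, line 17
  2 — sum_active, line 8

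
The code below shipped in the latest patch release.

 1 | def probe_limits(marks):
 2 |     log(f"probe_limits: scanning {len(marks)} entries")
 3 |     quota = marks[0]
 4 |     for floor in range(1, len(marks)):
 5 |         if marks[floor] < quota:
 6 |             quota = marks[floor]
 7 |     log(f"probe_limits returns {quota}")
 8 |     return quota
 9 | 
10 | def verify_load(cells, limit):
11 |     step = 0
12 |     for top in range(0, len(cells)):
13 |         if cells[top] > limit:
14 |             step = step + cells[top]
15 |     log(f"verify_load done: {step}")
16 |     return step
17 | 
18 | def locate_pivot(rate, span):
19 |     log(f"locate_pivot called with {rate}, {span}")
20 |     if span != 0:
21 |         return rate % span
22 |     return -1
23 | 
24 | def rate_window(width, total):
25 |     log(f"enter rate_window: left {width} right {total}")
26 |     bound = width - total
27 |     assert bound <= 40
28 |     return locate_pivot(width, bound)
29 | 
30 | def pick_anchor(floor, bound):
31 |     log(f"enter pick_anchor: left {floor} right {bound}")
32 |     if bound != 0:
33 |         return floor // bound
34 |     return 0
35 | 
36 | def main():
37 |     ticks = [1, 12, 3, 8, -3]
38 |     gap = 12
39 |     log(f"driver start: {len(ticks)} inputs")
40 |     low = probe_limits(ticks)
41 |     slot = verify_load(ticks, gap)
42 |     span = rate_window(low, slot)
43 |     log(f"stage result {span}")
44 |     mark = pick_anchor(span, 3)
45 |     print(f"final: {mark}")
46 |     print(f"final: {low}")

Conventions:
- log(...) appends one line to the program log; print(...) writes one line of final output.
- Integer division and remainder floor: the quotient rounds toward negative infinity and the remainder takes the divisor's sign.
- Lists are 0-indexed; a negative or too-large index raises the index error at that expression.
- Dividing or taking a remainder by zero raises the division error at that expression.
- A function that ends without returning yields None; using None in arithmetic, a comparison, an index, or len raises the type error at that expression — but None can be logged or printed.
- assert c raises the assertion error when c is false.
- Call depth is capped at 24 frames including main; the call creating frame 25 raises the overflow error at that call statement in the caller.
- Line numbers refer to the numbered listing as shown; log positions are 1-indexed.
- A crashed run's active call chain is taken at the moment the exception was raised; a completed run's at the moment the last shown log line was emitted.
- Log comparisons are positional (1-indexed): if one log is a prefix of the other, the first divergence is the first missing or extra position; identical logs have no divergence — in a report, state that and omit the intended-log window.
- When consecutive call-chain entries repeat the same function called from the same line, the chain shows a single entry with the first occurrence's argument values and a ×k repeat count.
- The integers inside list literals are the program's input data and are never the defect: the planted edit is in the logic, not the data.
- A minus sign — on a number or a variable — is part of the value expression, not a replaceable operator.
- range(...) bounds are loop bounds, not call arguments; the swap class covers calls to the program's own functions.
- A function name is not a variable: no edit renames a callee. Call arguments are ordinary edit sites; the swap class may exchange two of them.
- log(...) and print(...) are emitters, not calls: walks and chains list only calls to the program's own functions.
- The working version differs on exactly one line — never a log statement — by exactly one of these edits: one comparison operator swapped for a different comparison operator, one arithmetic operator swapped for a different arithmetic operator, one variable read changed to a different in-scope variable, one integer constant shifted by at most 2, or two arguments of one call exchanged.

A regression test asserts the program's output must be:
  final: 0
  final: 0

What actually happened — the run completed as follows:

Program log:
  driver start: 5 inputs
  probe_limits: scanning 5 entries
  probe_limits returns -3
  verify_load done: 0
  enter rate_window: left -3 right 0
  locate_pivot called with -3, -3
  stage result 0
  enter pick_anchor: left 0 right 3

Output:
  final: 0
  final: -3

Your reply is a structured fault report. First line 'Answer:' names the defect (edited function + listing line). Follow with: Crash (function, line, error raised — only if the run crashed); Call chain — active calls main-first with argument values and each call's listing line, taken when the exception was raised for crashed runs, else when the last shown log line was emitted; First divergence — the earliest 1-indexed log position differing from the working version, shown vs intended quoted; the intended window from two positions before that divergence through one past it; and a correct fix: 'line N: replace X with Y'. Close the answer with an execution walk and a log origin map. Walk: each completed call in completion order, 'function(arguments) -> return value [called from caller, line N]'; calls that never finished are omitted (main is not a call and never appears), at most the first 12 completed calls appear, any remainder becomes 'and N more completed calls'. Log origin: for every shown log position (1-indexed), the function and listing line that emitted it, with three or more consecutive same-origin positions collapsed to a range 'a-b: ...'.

Answer: the defect is in main at line 46.
Key fact: The logs agree in full; only the final output differs.
Call chain: main -> pick_anchor(0, 3) (called at line 44).
First divergence: there is none — every log position agrees.
Execution walk:
  probe_limits([1, 12, 3, 8, -3]) -> -3  [called from main, line 40]
  verify_load([1, 12, 3, 8, -3], 12) -> 0  [called from main, line 41]
  locate_pivot(-3, -3) -> 0  [called from rate_window, line 28]
  rate_window(-3, 0) -> 0  [called from main, line 42]
  pick_anchor(0, 3) -> 0  [called from main, line 44]
Log origin:
  1: logged in main at line 39
  2: logged in probe_limits at line 2
  3: logged in probe_limits at line 7
  4: logged in verify_load at line 15
  5: logged in rate_window at line 25
  6: logged in locate_pivot at line 19
  7: logged in main at line 43
  8: logged in pick_anchor at line 31
A correct fix: line 46: replace `low` with `span`.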